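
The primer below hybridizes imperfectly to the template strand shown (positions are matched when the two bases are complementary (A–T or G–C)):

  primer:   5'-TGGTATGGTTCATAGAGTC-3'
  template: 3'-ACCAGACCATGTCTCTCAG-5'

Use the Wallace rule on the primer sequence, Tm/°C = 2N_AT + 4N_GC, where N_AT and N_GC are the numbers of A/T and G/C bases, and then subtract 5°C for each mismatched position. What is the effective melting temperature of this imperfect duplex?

Primer base counts: A=4, T=7, G=6, C=2 → A+T=11, G+C=8
Perfect-match Tm = 2(11) + 4(8) = 22 + 32 = 54°C
Mismatches (positions where the bases are not complementary): 3 (at positions 5, 10, 13)
Effective Tm = 54 − 3×5 = 54 − 15 = 39°C

39°C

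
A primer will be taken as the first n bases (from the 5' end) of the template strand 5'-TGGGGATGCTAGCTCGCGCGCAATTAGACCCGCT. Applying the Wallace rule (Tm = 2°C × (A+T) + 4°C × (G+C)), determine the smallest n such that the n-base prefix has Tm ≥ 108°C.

First 32 bases: TGGGGATGCTAGCTCGCGCGCAATTAGACCCG → Tm = 104°C (< 108°C)
First 33 bases: TGGGGATGCTAGCTCGCGCGCAATTAGACCCGC → Tm = 108°C (≥ 108°C)
Each additional base adds 2°C (A/T) or 4°C (G/C), so Tm is non-decreasing in n; n = 33 is the first length to reach 108°C.

n = 33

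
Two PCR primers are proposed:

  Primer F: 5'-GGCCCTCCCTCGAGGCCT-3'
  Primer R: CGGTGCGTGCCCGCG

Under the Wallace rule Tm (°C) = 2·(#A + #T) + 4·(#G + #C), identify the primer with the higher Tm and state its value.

Primer F: A+T=4, G+C=14 → Tm = 2(4)+4(14) = 64°C
Primer R: A+T=2, G+C=13 → Tm = 2(2)+4(13) = 56°C
64°C vs 56°C → primer F is higher.

Primer F, 64°C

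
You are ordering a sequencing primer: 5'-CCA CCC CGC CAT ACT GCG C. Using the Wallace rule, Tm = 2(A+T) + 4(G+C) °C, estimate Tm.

A=3, G=3, C=11, T=2
So N_AT = 5 and N_GC = 14.
Tm = 2(5) + 4(14) = 10 + 56 = 66°C

66°C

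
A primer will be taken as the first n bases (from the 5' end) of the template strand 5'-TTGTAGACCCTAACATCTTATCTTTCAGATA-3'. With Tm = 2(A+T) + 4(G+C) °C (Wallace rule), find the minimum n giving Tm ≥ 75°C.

First 27 bases: TTGTAGACCCTAACATCTTATCTTTCA → Tm = 72°C (< 75°C)
First 28 bases: TTGTAGACCCTAACATCTTATCTTTCAG → Tm = 76°C (≥ 75°C)
Since every base adds ≥2°C, Tm only increases with n, so the threshold is first crossed at n = 28.

n = 28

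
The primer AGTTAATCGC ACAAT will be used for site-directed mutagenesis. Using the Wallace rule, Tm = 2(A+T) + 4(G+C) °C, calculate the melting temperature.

Scanning the sequence gives G=2, C=3, A=6, T=4.
AT pairs contribute 10, GC pairs contribute 5.
Tm = 2(10) + 4(5) = 20 + 20 = 40°C

40°C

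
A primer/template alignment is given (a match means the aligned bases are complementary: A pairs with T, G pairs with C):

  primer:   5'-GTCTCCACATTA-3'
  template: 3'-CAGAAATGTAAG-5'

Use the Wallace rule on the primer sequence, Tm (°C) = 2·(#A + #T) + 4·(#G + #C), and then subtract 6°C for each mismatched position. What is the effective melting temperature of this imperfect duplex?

16°C

Primer base counts: A=3, T=4, G=1, C=4 → A+T=7, G+C=5
Perfect-match Tm = 2(7) + 4(5) = 14 + 20 = 34°C
Mismatches (positions where the bases are not complementary): 3 (at positions 5, 6, 12)
Effective Tm = 34 − 3×6 = 34 − 18 = 16°C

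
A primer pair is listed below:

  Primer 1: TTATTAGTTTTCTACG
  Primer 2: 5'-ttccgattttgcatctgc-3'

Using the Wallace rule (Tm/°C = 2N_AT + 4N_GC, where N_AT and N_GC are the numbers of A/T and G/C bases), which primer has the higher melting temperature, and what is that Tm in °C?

Primer 2, 52°C

Primer 1: A+T=12, G+C=4 → Tm = 2(12)+4(4) = 40°C
Primer 2: A+T=10, G+C=8 → Tm = 2(10)+4(8) = 52°C
40°C vs 52°C → primer 2 is higher.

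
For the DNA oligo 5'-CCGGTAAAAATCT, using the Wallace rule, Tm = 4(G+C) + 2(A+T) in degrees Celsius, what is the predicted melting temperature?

G=2, T=3, C=3, A=5
So N_AT = 8 and N_GC = 5.
Tm = 2(8) + 4(5) = 16 + 20 = 36°C

36°C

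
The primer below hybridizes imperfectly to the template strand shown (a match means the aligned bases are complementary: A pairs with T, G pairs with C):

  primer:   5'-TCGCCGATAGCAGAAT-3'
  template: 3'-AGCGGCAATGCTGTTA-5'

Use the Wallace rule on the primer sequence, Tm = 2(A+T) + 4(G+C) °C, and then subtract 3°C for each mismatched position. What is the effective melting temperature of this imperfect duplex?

Primer base counts: A=5, T=3, G=4, C=4 → A+T=8, G+C=8
Perfect-match Tm = 2(8) + 4(8) = 16 + 32 = 48°C
Mismatches (positions where the bases are not complementary): 4 (at positions 7, 10, 11, 13)
Effective Tm = 48 − 4×3 = 48 − 12 = 36°C

36°C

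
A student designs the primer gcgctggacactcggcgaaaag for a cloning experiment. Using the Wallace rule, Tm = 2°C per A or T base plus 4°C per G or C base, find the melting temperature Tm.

72°C

Counting bases: A=6, C=6, T=2, G=8
A+T = 8, G+C = 14
Tm = 2×8 + 4×14 = 72°C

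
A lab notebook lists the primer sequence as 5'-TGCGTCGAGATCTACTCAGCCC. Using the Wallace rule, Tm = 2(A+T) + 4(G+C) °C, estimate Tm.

Scanning the sequence gives C=8, A=4, T=5, G=5.
So N_AT = 9 and N_GC = 13.
Tm = 2×9 + 4×13 = 70°C

70°C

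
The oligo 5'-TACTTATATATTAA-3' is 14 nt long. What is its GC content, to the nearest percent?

Counting bases: A=6, T=7, G=0, C=1
G+C = 0 + 1 = 1 out of 14 bases
%GC = 1/14 × 100 = 7.143% ≈ 7%

7%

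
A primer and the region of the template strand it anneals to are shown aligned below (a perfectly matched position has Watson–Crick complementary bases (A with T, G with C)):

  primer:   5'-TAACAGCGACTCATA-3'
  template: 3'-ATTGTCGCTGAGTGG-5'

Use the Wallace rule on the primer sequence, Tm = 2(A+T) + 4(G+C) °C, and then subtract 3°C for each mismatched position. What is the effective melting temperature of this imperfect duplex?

Primer base counts: A=6, T=3, G=2, C=4 → A+T=9, G+C=6
Perfect-match Tm = 2(9) + 4(6) = 18 + 24 = 42°C
Mismatches (positions where the bases are not complementary): 2 (at positions 14, 15)
Effective Tm = 42 − 2×3 = 42 − 6 = 36°C

36°C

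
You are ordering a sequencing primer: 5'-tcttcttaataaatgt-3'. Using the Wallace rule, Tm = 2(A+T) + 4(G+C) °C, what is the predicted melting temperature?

Scanning the sequence gives A=5, T=8, C=2, G=1.
A+T = 13, G+C = 3
Tm = 2×13 + 4×3 = 38°C

38°C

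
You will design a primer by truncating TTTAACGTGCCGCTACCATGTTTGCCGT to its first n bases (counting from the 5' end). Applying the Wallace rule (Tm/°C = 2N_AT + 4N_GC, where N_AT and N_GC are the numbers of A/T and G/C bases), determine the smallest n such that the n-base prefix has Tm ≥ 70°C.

n = 24

First 23 bases: TTTAACGTGCCGCTACCATGTTT → Tm = 66°C (< 70°C)
First 24 bases: TTTAACGTGCCGCTACCATGTTTG → Tm = 70°C (≥ 70°C)
Each additional base adds 2°C (A/T) or 4°C (G/C), so Tm is non-decreasing in n; n = 24 is the first length to reach 70°C.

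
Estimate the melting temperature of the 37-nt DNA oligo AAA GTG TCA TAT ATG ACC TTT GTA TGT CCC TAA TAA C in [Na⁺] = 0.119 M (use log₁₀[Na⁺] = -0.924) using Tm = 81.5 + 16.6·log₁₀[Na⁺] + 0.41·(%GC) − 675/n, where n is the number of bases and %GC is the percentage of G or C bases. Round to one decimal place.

61.2°C

Length n = 37. Base counts: C=7, T=13, G=5, A=12
G+C = 12, so %GC = 12/37 × 100 = 32.432%
Salt term: 16.6 × (-0.924) = -15.338
GC term: 0.41 × 32.432 = 13.297; length term: −675/37 = −18.243
Tm = 81.5 + (-15.338) + 13.297 − 18.243 = 61.216 → 61.2°C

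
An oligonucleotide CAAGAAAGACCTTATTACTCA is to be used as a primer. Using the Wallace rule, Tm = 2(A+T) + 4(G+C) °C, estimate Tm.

Counting bases: G=2, A=9, C=5, T=5
So N_AT = 14 and N_GC = 7.
Tm = 2(14) + 4(7) = 28 + 28 = 56°C

56°C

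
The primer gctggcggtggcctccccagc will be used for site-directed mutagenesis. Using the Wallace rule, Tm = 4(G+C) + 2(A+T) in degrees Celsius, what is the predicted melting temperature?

76°C

Counting bases: C=9, G=8, A=1, T=3
AT pairs contribute 4, GC pairs contribute 17.
Tm = 4·17 + 2·4 = 68 + 8 = 76°C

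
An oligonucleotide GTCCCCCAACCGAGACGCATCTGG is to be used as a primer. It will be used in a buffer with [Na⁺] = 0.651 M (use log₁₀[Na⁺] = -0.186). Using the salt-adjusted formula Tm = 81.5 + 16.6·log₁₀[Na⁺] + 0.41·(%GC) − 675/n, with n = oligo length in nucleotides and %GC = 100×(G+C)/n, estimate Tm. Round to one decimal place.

77.6°C

Length n = 24. Counting bases: C=10, T=3, G=6, A=5
G+C = 16, so %GC = 16/24 × 100 = 66.667%
Salt term: 16.6 × (-0.186) = -3.088
GC term: 0.41 × 66.667 = 27.333; length term: −675/24 = −28.125
Tm = 81.5 + (-3.088) + 27.333 − 28.125 = 77.62 → 77.6°C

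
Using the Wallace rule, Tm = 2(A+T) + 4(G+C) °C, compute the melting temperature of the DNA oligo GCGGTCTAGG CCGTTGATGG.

66°C

G=9, C=4, T=5, A=2
A+T = 7, G+C = 13
Tm = 2×7 + 4×13 = 66°C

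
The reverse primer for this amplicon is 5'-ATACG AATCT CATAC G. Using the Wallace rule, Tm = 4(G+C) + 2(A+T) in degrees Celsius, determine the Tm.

Scanning the sequence gives G=2, T=4, A=6, C=4.
AT pairs contribute 10, GC pairs contribute 6.
Tm = 4·6 + 2·10 = 24 + 20 = 44°C

44°C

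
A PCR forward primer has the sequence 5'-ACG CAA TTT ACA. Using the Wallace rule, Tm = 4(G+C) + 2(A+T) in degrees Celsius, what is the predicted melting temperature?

Counting bases: C=3, T=3, G=1, A=5
A+T = 8, G+C = 4
Tm = 4·4 + 2·8 = 16 + 16 = 32°C

32°C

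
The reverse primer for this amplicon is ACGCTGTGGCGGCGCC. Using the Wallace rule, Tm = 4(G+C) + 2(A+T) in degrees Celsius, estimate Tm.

58°C

Scanning the sequence gives T=2, G=7, A=1, C=6.
So N_AT = 3 and N_GC = 13.
Tm = 2(3) + 4(13) = 6 + 52 = 58°C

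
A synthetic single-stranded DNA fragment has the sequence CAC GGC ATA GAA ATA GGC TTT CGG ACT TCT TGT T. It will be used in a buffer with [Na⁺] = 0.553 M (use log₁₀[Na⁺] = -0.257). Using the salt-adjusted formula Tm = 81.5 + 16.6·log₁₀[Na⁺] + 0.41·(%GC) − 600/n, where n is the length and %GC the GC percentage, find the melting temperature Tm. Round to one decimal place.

77.7°C

Length n = 34. Scanning the sequence gives C=7, T=11, G=8, A=8.
G+C = 15, so %GC = 15/34 × 100 = 44.118%
Salt term: 16.6 × (-0.257) = -4.266
GC term: 0.41 × 44.118 = 18.088; length term: −600/34 = −17.647
Tm = 81.5 + (-4.266) + 18.088 − 17.647 = 77.675 → 77.7°C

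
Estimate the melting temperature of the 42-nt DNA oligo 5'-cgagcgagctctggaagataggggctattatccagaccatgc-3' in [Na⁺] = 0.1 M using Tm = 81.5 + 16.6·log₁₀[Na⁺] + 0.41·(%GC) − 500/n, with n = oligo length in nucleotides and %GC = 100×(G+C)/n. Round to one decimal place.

Length n = 42. Base counts: C=10, T=8, G=13, A=11
G+C = 23, so %GC = 23/42 × 100 = 54.762%
Salt term: 16.6 × (-1) = -16.6
GC term: 0.41 × 54.762 = 22.452; length term: −500/42 = −11.905
Tm = 81.5 + (-16.6) + 22.452 − 11.905 = 75.447 → 75.4°C

75.4°C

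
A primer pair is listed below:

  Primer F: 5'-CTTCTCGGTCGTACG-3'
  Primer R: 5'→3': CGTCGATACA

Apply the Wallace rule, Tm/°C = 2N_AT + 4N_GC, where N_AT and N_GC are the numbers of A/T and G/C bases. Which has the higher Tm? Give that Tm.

Primer F, 48°C

Primer F: A+T=6, G+C=9 → Tm = 2(6)+4(9) = 48°C
Primer R: A+T=5, G+C=5 → Tm = 2(5)+4(5) = 30°C
48°C vs 30°C → primer F is higher.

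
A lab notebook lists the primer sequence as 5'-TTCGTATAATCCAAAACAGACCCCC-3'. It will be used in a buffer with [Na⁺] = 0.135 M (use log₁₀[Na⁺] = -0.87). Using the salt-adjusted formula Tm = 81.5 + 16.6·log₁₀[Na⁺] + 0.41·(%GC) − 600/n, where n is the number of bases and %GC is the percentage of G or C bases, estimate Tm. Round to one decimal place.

Length n = 25. Scanning the sequence gives A=9, T=5, G=2, C=9.
G+C = 11, so %GC = 11/25 × 100 = 44%
Salt term: 16.6 × (-0.87) = -14.442
GC term: 0.41 × 44 = 18.04; length term: −600/25 = −24
Tm = 81.5 + (-14.442) + 18.04 − 24 = 61.098 → 61.1°C

61.1°C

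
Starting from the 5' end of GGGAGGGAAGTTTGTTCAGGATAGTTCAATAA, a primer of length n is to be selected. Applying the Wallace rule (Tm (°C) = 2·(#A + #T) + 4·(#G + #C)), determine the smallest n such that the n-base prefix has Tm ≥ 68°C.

n = 23

First 22 bases: GGGAGGGAAGTTTGTTCAGGAT → Tm = 66°C (< 68°C)
First 23 bases: GGGAGGGAAGTTTGTTCAGGATA → Tm = 68°C (≥ 68°C)
Each additional base adds 2°C (A/T) or 4°C (G/C), so Tm is non-decreasing in n; n = 23 is the first length to reach 68°C.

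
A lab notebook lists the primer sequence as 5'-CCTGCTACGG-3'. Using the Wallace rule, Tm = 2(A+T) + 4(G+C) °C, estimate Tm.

Scanning the sequence gives C=4, A=1, T=2, G=3.
A+T = 3, G+C = 7
Tm = 2×3 + 4×7 = 34°C

34°C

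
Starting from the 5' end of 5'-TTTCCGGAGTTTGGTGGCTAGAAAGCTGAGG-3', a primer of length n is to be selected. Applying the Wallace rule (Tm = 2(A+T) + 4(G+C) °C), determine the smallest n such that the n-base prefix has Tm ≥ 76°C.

n = 26

First 25 bases: TTTCCGGAGTTTGGTGGCTAGAAAG → Tm = 74°C (< 76°C)
First 26 bases: TTTCCGGAGTTTGGTGGCTAGAAAGC → Tm = 78°C (≥ 76°C)
Each additional base adds 2°C (A/T) or 4°C (G/C), so Tm is non-decreasing in n; n = 26 is the first length to reach 76°C.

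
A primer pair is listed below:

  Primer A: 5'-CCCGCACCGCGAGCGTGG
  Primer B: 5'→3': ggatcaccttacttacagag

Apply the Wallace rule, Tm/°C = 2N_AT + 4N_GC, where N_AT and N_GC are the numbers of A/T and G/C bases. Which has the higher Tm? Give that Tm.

Primer A: A+T=3, G+C=15 → Tm = 2(3)+4(15) = 66°C
Primer B: A+T=11, G+C=9 → Tm = 2(11)+4(9) = 58°C
66°C vs 58°C → primer A is higher.

Primer A, 66°C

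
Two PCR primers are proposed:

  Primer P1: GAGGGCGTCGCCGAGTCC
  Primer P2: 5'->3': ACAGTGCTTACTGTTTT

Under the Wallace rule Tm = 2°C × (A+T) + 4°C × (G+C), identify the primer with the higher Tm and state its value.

Primer P1: A+T=4, G+C=14 → Tm = 2(4)+4(14) = 64°C
Primer P2: A+T=11, G+C=6 → Tm = 2(11)+4(6) = 46°C
64°C vs 46°C → primer P1 is higher.

Primer P1, 64°C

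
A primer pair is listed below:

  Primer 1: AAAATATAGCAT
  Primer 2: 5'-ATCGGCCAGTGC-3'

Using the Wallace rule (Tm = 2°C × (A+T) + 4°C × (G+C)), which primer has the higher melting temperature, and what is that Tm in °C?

Primer 2, 40°C

Primer 1: A+T=10, G+C=2 → Tm = 2(10)+4(2) = 28°C
Primer 2: A+T=4, G+C=8 → Tm = 2(4)+4(8) = 40°C
28°C vs 40°C → primer 2 is higher.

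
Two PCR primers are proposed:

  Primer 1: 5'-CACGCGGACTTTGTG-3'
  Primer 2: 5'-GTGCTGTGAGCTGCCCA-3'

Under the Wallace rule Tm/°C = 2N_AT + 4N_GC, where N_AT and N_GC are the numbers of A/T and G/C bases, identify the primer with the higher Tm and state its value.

Primer 1: A+T=6, G+C=9 → Tm = 2(6)+4(9) = 48°C
Primer 2: A+T=6, G+C=11 → Tm = 2(6)+4(11) = 56°C
48°C vs 56°C → primer 2 is higher.

Primer 2, 56°C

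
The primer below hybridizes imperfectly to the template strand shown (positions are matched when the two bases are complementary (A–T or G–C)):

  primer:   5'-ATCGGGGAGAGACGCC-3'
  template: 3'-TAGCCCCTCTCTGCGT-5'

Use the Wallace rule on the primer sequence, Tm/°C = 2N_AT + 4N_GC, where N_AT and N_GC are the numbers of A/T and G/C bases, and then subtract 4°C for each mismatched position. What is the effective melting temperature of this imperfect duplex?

Primer base counts: A=4, T=1, G=7, C=4 → A+T=5, G+C=11
Perfect-match Tm = 2(5) + 4(11) = 10 + 44 = 54°C
Mismatches (positions where the bases are not complementary): 1 (at position 16)
Effective Tm = 54 − 1×4 = 54 − 4 = 50°C

50°C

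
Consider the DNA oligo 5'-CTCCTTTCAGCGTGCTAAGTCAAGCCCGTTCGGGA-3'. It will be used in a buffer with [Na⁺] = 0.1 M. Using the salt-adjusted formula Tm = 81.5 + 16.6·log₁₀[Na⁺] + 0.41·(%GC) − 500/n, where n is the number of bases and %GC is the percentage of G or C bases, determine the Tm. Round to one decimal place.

Length n = 35. Counting bases: T=9, A=6, C=11, G=9
G+C = 20, so %GC = 20/35 × 100 = 57.143%
Salt term: 16.6 × (-1) = -16.6
GC term: 0.41 × 57.143 = 23.429; length term: −500/35 = −14.286
Tm = 81.5 + (-16.6) + 23.429 − 14.286 = 74.043 → 74.0°C

74.0°C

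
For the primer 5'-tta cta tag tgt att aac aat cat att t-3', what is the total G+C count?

Base counts: A=10, C=3, G=2, T=13
G+C = 2 + 3 = 5

5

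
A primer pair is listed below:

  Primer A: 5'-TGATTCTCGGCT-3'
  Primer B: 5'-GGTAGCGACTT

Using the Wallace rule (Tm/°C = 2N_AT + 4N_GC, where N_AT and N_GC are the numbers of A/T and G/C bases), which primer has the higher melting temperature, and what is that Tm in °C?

Primer A, 36°C

Primer A: A+T=6, G+C=6 → Tm = 2(6)+4(6) = 36°C
Primer B: A+T=5, G+C=6 → Tm = 2(5)+4(6) = 34°C
36°C vs 34°C → primer A is higher.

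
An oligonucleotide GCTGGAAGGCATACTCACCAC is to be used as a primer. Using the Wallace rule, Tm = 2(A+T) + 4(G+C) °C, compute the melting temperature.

Scanning the sequence gives G=5, C=7, A=6, T=3.
AT pairs contribute 9, GC pairs contribute 12.
Tm = 4·12 + 2·9 = 48 + 18 = 66°C

66°C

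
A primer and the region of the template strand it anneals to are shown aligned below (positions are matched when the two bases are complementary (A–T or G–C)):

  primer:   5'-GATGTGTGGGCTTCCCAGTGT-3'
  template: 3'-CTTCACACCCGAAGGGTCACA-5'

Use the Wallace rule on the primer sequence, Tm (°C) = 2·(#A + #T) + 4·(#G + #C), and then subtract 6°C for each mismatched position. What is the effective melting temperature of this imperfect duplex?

Primer base counts: A=2, T=7, G=8, C=4 → A+T=9, G+C=12
Perfect-match Tm = 2(9) + 4(12) = 18 + 48 = 66°C
Mismatches (positions where the bases are not complementary): 1 (at position 3)
Effective Tm = 66 − 1×6 = 66 − 6 = 60°C

60°C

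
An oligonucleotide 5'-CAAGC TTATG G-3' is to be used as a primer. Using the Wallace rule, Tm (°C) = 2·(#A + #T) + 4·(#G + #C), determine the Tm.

32°C

Counting bases: C=2, G=3, T=3, A=3
A+T = 6, G+C = 5
Tm = 2×6 + 4×5 = 32°C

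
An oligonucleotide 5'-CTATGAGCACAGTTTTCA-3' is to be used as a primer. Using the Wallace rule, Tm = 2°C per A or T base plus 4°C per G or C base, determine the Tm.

50°C

Scanning the sequence gives C=4, T=6, G=3, A=5.
A+T = 11, G+C = 7
Tm = 4·7 + 2·11 = 28 + 22 = 50°C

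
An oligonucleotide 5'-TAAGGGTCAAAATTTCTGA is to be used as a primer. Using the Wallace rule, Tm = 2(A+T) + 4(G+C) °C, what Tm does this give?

Counting bases: G=4, A=7, C=2, T=6
A+T = 13, G+C = 6
Tm = 2×13 + 4×6 = 50°C

50°C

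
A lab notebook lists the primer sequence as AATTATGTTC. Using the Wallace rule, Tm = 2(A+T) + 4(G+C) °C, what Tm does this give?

Scanning the sequence gives G=1, T=5, A=3, C=1.
AT pairs contribute 8, GC pairs contribute 2.
Tm = 2(8) + 4(2) = 16 + 8 = 24°C

24°C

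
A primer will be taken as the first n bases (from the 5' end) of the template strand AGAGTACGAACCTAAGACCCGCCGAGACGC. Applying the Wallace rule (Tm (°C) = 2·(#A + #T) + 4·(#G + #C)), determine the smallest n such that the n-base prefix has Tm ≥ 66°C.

First 21 bases: AGAGTACGAACCTAAGACCCG → Tm = 64°C (< 66°C)
First 22 bases: AGAGTACGAACCTAAGACCCGC → Tm = 68°C (≥ 66°C)
Each additional base adds 2°C (A/T) or 4°C (G/C), so Tm is non-decreasing in n; n = 22 is the first length to reach 66°C.

n = 22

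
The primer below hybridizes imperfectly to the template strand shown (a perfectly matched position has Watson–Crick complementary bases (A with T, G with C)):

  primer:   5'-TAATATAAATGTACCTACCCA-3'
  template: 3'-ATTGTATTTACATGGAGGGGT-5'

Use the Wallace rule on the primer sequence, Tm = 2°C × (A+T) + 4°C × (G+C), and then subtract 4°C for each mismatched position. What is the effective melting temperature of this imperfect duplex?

46°C

Primer base counts: A=9, T=6, G=1, C=5 → A+T=15, G+C=6
Perfect-match Tm = 2(15) + 4(6) = 30 + 24 = 54°C
Mismatches (positions where the bases are not complementary): 2 (at positions 4, 17)
Effective Tm = 54 − 2×4 = 54 − 8 = 46°C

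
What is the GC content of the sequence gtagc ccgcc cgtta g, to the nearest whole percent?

Counting bases: C=6, A=2, T=3, G=5
G+C = 5 + 6 = 11 out of 16 bases
%GC = 11/16 × 100 = 68.75% ≈ 69%

69%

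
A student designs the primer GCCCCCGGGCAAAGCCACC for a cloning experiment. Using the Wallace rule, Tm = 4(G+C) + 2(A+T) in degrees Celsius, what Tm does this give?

68°C

G=5, T=0, C=10, A=4
So N_AT = 4 and N_GC = 15.
Tm = 2×4 + 4×15 = 68°C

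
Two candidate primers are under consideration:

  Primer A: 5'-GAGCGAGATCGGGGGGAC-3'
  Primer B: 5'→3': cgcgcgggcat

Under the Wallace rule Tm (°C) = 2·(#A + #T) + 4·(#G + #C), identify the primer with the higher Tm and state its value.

Primer A: A+T=5, G+C=13 → Tm = 2(5)+4(13) = 62°C
Primer B: A+T=2, G+C=9 → Tm = 2(2)+4(9) = 40°C
62°C vs 40°C → primer A is higher.

Primer A, 62°C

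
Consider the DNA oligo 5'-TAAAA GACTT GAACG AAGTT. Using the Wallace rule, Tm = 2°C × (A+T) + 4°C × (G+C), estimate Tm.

52°C

Scanning the sequence gives G=4, T=5, C=2, A=9.
AT pairs contribute 14, GC pairs contribute 6.
Tm = 2(14) + 4(6) = 28 + 24 = 52°C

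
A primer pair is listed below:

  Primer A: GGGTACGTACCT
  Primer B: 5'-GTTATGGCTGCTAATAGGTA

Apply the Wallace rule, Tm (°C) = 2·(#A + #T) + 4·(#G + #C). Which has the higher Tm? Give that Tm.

Primer B, 56°C

Primer A: A+T=5, G+C=7 → Tm = 2(5)+4(7) = 38°C
Primer B: A+T=12, G+C=8 → Tm = 2(12)+4(8) = 56°C
38°C vs 56°C → primer B is higher.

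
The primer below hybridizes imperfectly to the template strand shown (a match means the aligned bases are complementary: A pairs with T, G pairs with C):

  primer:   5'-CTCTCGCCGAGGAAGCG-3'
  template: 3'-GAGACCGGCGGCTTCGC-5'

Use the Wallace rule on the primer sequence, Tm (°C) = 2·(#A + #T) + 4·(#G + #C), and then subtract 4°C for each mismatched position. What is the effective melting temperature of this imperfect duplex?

46°C

Primer base counts: A=3, T=2, G=6, C=6 → A+T=5, G+C=12
Perfect-match Tm = 2(5) + 4(12) = 10 + 48 = 58°C
Mismatches (positions where the bases are not complementary): 3 (at positions 5, 10, 11)
Effective Tm = 58 − 3×4 = 58 − 12 = 46°C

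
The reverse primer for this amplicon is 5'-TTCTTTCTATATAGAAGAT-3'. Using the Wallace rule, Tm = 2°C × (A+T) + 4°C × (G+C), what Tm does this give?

Base counts: A=6, C=2, T=9, G=2
A+T = 15, G+C = 4
Tm = 2(15) + 4(4) = 30 + 16 = 46°C

46°C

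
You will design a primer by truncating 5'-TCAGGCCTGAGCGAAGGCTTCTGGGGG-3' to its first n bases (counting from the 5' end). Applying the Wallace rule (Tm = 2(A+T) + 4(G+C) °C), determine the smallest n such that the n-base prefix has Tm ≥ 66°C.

First 20 bases: TCAGGCCTGAGCGAAGGCTT → Tm = 64°C (< 66°C)
First 21 bases: TCAGGCCTGAGCGAAGGCTTC → Tm = 68°C (≥ 66°C)
Since every base adds ≥2°C, Tm only increases with n, so the threshold is first crossed at n = 21.

n = 21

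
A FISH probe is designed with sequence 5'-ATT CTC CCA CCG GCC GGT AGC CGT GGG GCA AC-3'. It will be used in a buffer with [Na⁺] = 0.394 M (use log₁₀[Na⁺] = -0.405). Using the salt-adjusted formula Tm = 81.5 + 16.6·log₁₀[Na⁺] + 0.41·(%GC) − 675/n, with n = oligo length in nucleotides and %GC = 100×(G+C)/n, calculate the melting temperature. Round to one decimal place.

Length n = 32. Base counts: C=12, G=10, T=5, A=5
G+C = 22, so %GC = 22/32 × 100 = 68.75%
Salt term: 16.6 × (-0.405) = -6.723
GC term: 0.41 × 68.75 = 28.188; length term: −675/32 = −21.094
Tm = 81.5 + (-6.723) + 28.188 − 21.094 = 81.871 → 81.9°C

81.9°C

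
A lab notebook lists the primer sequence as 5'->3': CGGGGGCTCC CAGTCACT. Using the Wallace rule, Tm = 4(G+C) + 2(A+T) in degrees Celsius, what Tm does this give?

62°C

T=3, C=7, A=2, G=6
So N_AT = 5 and N_GC = 13.
Tm = 2×5 + 4×13 = 62°C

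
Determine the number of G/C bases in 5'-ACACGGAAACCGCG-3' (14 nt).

9

Base counts: T=0, A=5, C=5, G=4
Total G or C: 4 + 5 = 9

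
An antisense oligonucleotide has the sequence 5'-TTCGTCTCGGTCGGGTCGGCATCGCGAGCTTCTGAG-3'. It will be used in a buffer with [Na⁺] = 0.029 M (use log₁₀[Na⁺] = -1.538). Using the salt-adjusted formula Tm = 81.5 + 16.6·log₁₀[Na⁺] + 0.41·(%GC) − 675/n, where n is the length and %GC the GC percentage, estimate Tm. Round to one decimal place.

Length n = 36. Base counts: C=10, A=3, T=10, G=13
G+C = 23, so %GC = 23/36 × 100 = 63.889%
Salt term: 16.6 × (-1.538) = -25.531
GC term: 0.41 × 63.889 = 26.194; length term: −675/36 = −18.75
Tm = 81.5 + (-25.531) + 26.194 − 18.75 = 63.413 → 63.4°C

63.4°C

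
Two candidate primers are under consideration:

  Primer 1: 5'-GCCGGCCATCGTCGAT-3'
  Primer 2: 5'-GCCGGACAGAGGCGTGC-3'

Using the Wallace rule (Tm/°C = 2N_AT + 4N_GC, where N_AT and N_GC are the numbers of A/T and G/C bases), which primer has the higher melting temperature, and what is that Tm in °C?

Primer 2, 60°C

Primer 1: A+T=5, G+C=11 → Tm = 2(5)+4(11) = 54°C
Primer 2: A+T=4, G+C=13 → Tm = 2(4)+4(13) = 60°C
54°C vs 60°C → primer 2 is higher.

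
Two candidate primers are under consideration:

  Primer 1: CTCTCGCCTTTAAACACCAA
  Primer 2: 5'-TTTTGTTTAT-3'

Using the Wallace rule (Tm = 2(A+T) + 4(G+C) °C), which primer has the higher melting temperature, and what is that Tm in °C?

Primer 1, 58°C

Primer 1: A+T=11, G+C=9 → Tm = 2(11)+4(9) = 58°C
Primer 2: A+T=9, G+C=1 → Tm = 2(9)+4(1) = 22°C
58°C vs 22°C → primer 1 is higher.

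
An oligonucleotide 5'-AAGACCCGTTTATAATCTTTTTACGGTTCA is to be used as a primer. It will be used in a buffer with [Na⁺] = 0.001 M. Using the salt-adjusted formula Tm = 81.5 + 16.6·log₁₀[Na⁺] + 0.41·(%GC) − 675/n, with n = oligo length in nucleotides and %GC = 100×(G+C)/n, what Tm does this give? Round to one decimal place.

22.9°C

Length n = 30. Scanning the sequence gives T=12, C=6, A=8, G=4.
G+C = 10, so %GC = 10/30 × 100 = 33.333%
Salt term: 16.6 × (-3) = -49.8
GC term: 0.41 × 33.333 = 13.667; length term: −675/30 = −22.5
Tm = 81.5 + (-49.8) + 13.667 − 22.5 = 22.867 → 22.9°C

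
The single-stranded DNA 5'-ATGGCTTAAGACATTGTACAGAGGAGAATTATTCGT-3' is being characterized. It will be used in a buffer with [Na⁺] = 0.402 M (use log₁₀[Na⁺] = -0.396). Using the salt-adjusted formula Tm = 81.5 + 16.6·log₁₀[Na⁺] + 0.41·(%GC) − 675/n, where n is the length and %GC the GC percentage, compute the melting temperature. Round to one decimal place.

71.0°C

Length n = 36. Scanning the sequence gives T=11, A=12, C=4, G=9.
G+C = 13, so %GC = 13/36 × 100 = 36.111%
Salt term: 16.6 × (-0.396) = -6.574
GC term: 0.41 × 36.111 = 14.806; length term: −675/36 = −18.75
Tm = 81.5 + (-6.574) + 14.806 − 18.75 = 70.982 → 71.0°C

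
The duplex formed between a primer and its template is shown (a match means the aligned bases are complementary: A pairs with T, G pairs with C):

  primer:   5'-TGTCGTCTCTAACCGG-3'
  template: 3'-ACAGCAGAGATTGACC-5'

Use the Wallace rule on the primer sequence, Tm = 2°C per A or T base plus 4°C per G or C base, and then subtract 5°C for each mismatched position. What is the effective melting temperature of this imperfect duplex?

45°C

Primer base counts: A=2, T=5, G=4, C=5 → A+T=7, G+C=9
Perfect-match Tm = 2(7) + 4(9) = 14 + 36 = 50°C
Mismatches (positions where the bases are not complementary): 1 (at position 14)
Effective Tm = 50 − 1×5 = 50 − 5 = 45°C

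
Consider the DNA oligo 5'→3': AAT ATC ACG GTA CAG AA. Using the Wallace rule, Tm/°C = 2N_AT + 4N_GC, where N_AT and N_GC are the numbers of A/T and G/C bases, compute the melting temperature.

Base counts: C=3, T=3, G=3, A=8
AT pairs contribute 11, GC pairs contribute 6.
Tm = 4·6 + 2·11 = 24 + 22 = 46°C

46°C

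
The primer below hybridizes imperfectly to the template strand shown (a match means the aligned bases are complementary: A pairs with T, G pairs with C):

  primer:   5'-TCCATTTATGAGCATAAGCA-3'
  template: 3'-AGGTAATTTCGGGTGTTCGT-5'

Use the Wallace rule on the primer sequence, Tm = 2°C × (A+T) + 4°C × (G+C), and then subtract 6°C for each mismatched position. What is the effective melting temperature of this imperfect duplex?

Primer base counts: A=7, T=6, G=3, C=4 → A+T=13, G+C=7
Perfect-match Tm = 2(13) + 4(7) = 26 + 28 = 54°C
Mismatches (positions where the bases are not complementary): 5 (at positions 7, 9, 11, 12, 15)
Effective Tm = 54 − 5×6 = 54 − 30 = 24°C

24°C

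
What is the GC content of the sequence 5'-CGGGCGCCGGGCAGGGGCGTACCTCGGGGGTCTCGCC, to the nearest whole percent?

C=13, G=18, T=4, A=2
G+C = 18 + 13 = 31 out of 37 bases
%GC = 31/37 × 100 = 83.78% ≈ 84%

84%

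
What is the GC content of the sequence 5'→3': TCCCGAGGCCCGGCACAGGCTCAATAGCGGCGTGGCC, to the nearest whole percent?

73%

C=14, A=6, T=4, G=13
G+C = 13 + 14 = 27 out of 37 bases
%GC = 27/37 × 100 = 72.97% ≈ 73%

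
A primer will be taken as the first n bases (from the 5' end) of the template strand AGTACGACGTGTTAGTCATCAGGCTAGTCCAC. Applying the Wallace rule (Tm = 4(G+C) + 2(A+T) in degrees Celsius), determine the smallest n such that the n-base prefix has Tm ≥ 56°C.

First 19 bases: AGTACGACGTGTTAGTCAT → Tm = 54°C (< 56°C)
First 20 bases: AGTACGACGTGTTAGTCATC → Tm = 58°C (≥ 56°C)
Since every base adds ≥2°C, Tm only increases with n, so the threshold is first crossed at n = 20.

n = 20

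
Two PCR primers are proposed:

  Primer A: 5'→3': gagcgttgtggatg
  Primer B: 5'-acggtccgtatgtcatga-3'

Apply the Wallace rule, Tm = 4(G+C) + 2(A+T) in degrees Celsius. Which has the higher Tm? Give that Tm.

Primer B, 54°C

Primer A: A+T=6, G+C=8 → Tm = 2(6)+4(8) = 44°C
Primer B: A+T=9, G+C=9 → Tm = 2(9)+4(9) = 54°C
44°C vs 54°C → primer B is higher.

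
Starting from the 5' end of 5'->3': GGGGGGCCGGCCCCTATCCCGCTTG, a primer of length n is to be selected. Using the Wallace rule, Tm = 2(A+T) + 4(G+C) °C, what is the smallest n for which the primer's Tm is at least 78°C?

First 20 bases: GGGGGGCCGGCCCCTATCCC → Tm = 74°C (< 78°C)
First 21 bases: GGGGGGCCGGCCCCTATCCCG → Tm = 78°C (≥ 78°C)
Each additional base adds 2°C (A/T) or 4°C (G/C), so Tm is non-decreasing in n; n = 21 is the first length to reach 78°C.

n = 21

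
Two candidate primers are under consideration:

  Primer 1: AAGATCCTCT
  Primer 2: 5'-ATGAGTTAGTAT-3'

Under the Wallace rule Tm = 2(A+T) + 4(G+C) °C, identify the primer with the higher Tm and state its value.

Primer 1: A+T=6, G+C=4 → Tm = 2(6)+4(4) = 28°C
Primer 2: A+T=9, G+C=3 → Tm = 2(9)+4(3) = 30°C
28°C vs 30°C → primer 2 is higher.

Primer 2, 30°C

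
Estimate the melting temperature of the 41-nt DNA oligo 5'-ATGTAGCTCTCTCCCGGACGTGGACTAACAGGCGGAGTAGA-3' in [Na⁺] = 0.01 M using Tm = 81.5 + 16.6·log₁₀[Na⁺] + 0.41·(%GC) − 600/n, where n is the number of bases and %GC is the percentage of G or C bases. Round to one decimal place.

Length n = 41. Base counts: T=8, A=10, C=10, G=13
G+C = 23, so %GC = 23/41 × 100 = 56.098%
Salt term: 16.6 × (-2) = -33.2
GC term: 0.41 × 56.098 = 23; length term: −600/41 = −14.634
Tm = 81.5 + (-33.2) + 23 − 14.634 = 56.666 → 56.7°C

56.7°C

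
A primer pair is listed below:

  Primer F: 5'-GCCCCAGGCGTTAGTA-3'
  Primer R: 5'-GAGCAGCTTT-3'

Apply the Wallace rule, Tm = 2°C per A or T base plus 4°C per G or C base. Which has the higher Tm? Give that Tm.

Primer F, 52°C

Primer F: A+T=6, G+C=10 → Tm = 2(6)+4(10) = 52°C
Primer R: A+T=5, G+C=5 → Tm = 2(5)+4(5) = 30°C
52°C vs 30°C → primer F is higher.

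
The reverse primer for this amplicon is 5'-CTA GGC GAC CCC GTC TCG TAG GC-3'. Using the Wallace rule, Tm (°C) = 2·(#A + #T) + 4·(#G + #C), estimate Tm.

Scanning the sequence gives T=4, C=9, A=3, G=7.
A+T = 7, G+C = 16
Tm = 2(7) + 4(16) = 14 + 64 = 78°C

78°C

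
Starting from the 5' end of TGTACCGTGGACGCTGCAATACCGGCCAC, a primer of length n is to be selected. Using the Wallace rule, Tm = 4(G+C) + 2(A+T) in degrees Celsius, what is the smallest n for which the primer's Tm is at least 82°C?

First 25 bases: TGTACCGTGGACGCTGCAATACCGG → Tm = 80°C (< 82°C)
First 26 bases: TGTACCGTGGACGCTGCAATACCGGC → Tm = 84°C (≥ 82°C)
Since every base adds ≥2°C, Tm only increases with n, so the threshold is first crossed at n = 26.

n = 26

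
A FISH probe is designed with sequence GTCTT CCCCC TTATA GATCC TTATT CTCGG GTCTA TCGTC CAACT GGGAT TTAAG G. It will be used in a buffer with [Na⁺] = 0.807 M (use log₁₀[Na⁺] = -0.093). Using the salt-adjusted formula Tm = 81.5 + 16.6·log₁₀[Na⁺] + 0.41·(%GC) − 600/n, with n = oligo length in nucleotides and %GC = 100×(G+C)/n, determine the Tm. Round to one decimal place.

Length n = 56. G=11, T=20, C=15, A=10
G+C = 26, so %GC = 26/56 × 100 = 46.429%
Salt term: 16.6 × (-0.093) = -1.544
GC term: 0.41 × 46.429 = 19.036; length term: −600/56 = −10.714
Tm = 81.5 + (-1.544) + 19.036 − 10.714 = 88.278 → 88.3°C

88.3°C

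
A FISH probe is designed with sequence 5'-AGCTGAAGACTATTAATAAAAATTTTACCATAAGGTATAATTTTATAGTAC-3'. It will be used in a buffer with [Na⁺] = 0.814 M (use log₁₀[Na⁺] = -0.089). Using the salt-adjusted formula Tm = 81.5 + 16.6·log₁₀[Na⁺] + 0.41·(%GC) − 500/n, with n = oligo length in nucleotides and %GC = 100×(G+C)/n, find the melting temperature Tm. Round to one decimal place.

Length n = 51. Base counts: A=22, C=5, G=6, T=18
G+C = 11, so %GC = 11/51 × 100 = 21.569%
Salt term: 16.6 × (-0.089) = -1.477
GC term: 0.41 × 21.569 = 8.843; length term: −500/51 = −9.804
Tm = 81.5 + (-1.477) + 8.843 − 9.804 = 79.062 → 79.1°C

79.1°C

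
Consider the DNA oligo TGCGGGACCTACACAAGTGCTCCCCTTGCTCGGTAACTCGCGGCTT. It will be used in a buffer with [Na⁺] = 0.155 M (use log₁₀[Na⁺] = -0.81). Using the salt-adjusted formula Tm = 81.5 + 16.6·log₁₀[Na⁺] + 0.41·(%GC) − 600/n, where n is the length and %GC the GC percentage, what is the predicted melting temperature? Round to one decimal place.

80.0°C

Length n = 46. Counting bases: G=12, T=11, A=7, C=16
G+C = 28, so %GC = 28/46 × 100 = 60.87%
Salt term: 16.6 × (-0.81) = -13.446
GC term: 0.41 × 60.87 = 24.957; length term: −600/46 = −13.043
Tm = 81.5 + (-13.446) + 24.957 − 13.043 = 79.968 → 80.0°C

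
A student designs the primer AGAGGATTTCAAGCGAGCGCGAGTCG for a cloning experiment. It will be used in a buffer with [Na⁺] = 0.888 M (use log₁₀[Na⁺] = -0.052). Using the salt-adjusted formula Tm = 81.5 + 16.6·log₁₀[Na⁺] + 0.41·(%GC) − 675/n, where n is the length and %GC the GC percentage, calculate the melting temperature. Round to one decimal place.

Length n = 26. Base counts: C=5, G=10, A=7, T=4
G+C = 15, so %GC = 15/26 × 100 = 57.692%
Salt term: 16.6 × (-0.052) = -0.863
GC term: 0.41 × 57.692 = 23.654; length term: −675/26 = −25.962
Tm = 81.5 + (-0.863) + 23.654 − 25.962 = 78.329 → 78.3°C

78.3°C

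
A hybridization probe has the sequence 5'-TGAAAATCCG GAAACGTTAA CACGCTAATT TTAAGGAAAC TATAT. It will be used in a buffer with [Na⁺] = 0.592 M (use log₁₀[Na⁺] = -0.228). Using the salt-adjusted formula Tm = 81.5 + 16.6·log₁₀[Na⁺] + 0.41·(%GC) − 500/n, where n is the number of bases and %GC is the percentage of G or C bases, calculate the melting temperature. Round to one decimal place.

Length n = 45. Base counts: A=19, C=7, T=12, G=7
G+C = 14, so %GC = 14/45 × 100 = 31.111%
Salt term: 16.6 × (-0.228) = -3.785
GC term: 0.41 × 31.111 = 12.756; length term: −500/45 = −11.111
Tm = 81.5 + (-3.785) + 12.756 − 11.111 = 79.36 → 79.4°C

79.4°C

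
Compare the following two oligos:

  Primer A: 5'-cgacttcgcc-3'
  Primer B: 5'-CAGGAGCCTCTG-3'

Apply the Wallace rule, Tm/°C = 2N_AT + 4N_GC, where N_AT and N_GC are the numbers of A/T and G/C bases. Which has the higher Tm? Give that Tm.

Primer A: A+T=3, G+C=7 → Tm = 2(3)+4(7) = 34°C
Primer B: A+T=4, G+C=8 → Tm = 2(4)+4(8) = 40°C
34°C vs 40°C → primer B is higher.

Primer B, 40°C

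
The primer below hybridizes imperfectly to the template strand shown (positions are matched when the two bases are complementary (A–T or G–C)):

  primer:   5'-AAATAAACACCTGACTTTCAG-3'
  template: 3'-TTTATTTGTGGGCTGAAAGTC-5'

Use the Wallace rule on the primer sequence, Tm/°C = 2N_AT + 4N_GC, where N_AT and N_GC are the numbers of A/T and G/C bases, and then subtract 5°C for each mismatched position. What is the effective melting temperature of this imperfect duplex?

51°C

Primer base counts: A=9, T=5, G=2, C=5 → A+T=14, G+C=7
Perfect-match Tm = 2(14) + 4(7) = 28 + 28 = 56°C
Mismatches (positions where the bases are not complementary): 1 (at position 12)
Effective Tm = 56 − 1×5 = 56 − 5 = 51°C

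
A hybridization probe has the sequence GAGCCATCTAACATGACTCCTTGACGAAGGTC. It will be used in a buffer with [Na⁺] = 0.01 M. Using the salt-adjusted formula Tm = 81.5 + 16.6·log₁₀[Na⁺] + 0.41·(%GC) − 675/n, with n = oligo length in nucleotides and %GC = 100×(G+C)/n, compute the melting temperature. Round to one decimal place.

47.7°C

Length n = 32. Base counts: G=7, T=7, C=9, A=9
G+C = 16, so %GC = 16/32 × 100 = 50%
Salt term: 16.6 × (-2) = -33.2
GC term: 0.41 × 50 = 20.5; length term: −675/32 = −21.094
Tm = 81.5 + (-33.2) + 20.5 − 21.094 = 47.706 → 47.7°C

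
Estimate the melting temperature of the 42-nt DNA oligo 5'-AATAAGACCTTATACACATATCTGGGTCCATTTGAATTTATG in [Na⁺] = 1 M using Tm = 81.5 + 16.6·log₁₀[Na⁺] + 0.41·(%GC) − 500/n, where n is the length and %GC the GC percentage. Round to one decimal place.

Length n = 42. A=14, G=6, C=7, T=15
G+C = 13, so %GC = 13/42 × 100 = 30.952%
Salt term: 16.6 × (0) = 0
GC term: 0.41 × 30.952 = 12.69; length term: −500/42 = −11.905
Tm = 81.5 + (0) + 12.69 − 11.905 = 82.285 → 82.3°C

82.3°C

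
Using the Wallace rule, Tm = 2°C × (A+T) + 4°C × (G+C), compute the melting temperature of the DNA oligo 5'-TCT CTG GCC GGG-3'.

Base counts: G=5, A=0, C=4, T=3
So N_AT = 3 and N_GC = 9.
Tm = 4·9 + 2·3 = 36 + 6 = 42°C

42°C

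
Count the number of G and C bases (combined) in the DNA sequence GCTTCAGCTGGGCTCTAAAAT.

T=6, A=5, C=5, G=5
G+C = 5 + 5 = 10

10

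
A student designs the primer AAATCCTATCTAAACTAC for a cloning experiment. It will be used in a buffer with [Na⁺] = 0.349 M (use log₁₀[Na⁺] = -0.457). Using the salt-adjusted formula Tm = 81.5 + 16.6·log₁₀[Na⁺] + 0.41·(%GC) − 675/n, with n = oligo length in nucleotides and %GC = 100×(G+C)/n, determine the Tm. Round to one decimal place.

Length n = 18. T=5, A=8, C=5, G=0
G+C = 5, so %GC = 5/18 × 100 = 27.778%
Salt term: 16.6 × (-0.457) = -7.586
GC term: 0.41 × 27.778 = 11.389; length term: −675/18 = −37.5
Tm = 81.5 + (-7.586) + 11.389 − 37.5 = 47.803 → 47.8°C

47.8°C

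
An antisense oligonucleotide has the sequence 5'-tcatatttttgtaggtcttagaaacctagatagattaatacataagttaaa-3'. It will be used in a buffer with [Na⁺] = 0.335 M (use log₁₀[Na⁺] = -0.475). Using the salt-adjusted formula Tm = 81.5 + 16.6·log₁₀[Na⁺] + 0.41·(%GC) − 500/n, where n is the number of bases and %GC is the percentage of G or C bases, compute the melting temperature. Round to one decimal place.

Length n = 51. Base counts: A=20, C=5, T=19, G=7
G+C = 12, so %GC = 12/51 × 100 = 23.529%
Salt term: 16.6 × (-0.475) = -7.885
GC term: 0.41 × 23.529 = 9.647; length term: −500/51 = −9.804
Tm = 81.5 + (-7.885) + 9.647 − 9.804 = 73.458 → 73.5°C

73.5°C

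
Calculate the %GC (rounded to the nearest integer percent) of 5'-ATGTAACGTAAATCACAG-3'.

Scanning the sequence gives G=3, T=4, A=8, C=3.
G+C = 3 + 3 = 6 out of 18 bases
%GC = 6/18 × 100 = 33.33% ≈ 33%

33%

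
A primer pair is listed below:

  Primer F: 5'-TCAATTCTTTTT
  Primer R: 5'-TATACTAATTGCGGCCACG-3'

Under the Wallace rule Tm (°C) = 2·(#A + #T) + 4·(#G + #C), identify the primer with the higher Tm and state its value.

Primer F: A+T=10, G+C=2 → Tm = 2(10)+4(2) = 28°C
Primer R: A+T=10, G+C=9 → Tm = 2(10)+4(9) = 56°C
28°C vs 56°C → primer R is higher.

Primer R, 56°C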